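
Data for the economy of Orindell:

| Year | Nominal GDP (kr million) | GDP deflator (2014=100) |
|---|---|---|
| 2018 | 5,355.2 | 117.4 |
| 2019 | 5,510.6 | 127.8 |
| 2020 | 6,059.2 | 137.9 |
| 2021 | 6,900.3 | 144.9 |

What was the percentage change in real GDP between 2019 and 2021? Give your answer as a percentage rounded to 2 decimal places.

10.44%

Real GDP 2019 = 5510.6/1.278 = 4311.89.
Real GDP 2021 = 6900.3/1.449 = 4762.11.
Change = 4762.11/4311.89 − 1 = 0.1044.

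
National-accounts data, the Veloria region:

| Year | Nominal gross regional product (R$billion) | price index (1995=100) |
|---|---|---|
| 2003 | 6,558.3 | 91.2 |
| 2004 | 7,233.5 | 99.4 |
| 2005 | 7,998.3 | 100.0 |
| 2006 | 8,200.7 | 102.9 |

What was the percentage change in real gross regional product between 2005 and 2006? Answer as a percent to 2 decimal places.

Real gross regional product 2005 = 7998.3/1.000 = 7998.30.
Real gross regional product 2006 = 8200.7/1.029 = 7969.58.
Change = 7969.58/7998.30 − 1 = -0.0036.

-0.36%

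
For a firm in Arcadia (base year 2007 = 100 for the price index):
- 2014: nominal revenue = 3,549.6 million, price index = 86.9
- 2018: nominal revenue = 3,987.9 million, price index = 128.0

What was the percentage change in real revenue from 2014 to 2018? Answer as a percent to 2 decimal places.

-23.73%

Deflate each year: 2014 → 3549.6/0.869 = 4084.70; 2018 → 3987.9/1.280 = 3115.55.
So real revenue changed by 3115.55/4084.70 − 1 = -0.2373, i.e. -23.73%.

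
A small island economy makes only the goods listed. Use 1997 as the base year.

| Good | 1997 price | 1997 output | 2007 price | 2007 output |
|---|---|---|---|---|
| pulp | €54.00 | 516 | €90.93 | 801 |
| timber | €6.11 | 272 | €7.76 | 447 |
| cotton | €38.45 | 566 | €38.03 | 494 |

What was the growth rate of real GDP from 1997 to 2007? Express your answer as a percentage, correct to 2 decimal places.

26.69%

Real GDP 1997 = Nominal GDP 1997 = 54.00·516 + 6.11·272 + 38.45·566 = 51288.62.
Real GDP 2007 (at 1997 prices) = 54.00·801 + 6.11·447 + 38.45·494 = 64979.47.
Real growth = 64979.47/51288.62 − 1 = 0.2669.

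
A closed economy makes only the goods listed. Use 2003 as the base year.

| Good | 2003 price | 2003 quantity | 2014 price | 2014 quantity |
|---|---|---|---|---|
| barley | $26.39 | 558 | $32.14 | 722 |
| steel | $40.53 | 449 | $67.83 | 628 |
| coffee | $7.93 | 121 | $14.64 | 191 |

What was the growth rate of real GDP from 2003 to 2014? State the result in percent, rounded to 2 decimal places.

Real GDP 2003 = Nominal GDP 2003 = 26.39·558 + 40.53·449 + 7.93·121 = 33883.12.
Real GDP 2014 (at 2003 prices) = 26.39·722 + 40.53·628 + 7.93·191 = 46021.05.
Real growth = 46021.05/33883.12 − 1 = 0.3582.

35.82%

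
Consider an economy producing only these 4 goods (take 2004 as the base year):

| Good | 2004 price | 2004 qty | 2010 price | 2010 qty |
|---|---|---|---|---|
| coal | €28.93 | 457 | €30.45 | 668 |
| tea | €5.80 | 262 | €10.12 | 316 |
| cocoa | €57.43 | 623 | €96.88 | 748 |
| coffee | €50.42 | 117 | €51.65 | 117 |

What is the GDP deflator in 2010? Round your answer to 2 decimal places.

145.75

Nominal GDP 2010 = 30.45·668 + 10.12·316 + 96.88·748 + 51.65·117 = 102047.81.
Real GDP 2010 (at 2004 prices) = 28.93·668 + 5.80·316 + 57.43·748 + 50.42·117 = 70014.82.
Deflator = Nominal/Real × 100 = 102047.81/70014.82 × 100 = 145.752.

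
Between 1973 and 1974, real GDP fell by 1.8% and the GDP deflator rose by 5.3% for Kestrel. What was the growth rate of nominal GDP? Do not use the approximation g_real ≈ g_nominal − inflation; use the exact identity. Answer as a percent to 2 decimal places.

(1 + g_nom) = (1 + g_real)(1 + π) = 0.9820 × 1.0530 = 1.03405.

3.40%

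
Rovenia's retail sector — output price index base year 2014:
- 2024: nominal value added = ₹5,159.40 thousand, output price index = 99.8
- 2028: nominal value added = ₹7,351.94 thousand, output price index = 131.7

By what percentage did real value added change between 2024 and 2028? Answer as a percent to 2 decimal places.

Deflate each year: 2024 → 5159.40/0.998 = 5169.74; 2028 → 7351.94/1.317 = 5582.34.
So real value added changed by 5582.34/5169.74 − 1 = 0.0798, i.e. 7.98%.

7.98%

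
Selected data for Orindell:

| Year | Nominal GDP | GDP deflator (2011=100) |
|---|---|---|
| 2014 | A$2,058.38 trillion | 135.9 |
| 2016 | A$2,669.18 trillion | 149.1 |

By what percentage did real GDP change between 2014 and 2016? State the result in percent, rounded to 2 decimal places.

18.19%

Deflate each year: 2014 → 2058.38/1.359 = 1514.63; 2016 → 2669.18/1.491 = 1790.19.
So real GDP changed by 1790.19/1514.63 − 1 = 0.1819, i.e. 18.19%.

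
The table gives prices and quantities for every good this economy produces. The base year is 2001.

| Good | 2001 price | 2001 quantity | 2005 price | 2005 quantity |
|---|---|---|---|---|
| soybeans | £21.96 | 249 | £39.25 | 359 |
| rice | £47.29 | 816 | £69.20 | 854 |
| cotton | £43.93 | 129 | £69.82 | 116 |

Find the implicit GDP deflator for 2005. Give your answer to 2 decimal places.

Nominal GDP 2005 = 39.25·359 + 69.20·854 + 69.82·116 = 81286.67.
Real GDP 2005 (at 2001 prices) = 21.96·359 + 47.29·854 + 43.93·116 = 53365.18.
Deflator = Nominal/Real × 100 = 81286.67/53365.18 × 100 = 152.322.

152.32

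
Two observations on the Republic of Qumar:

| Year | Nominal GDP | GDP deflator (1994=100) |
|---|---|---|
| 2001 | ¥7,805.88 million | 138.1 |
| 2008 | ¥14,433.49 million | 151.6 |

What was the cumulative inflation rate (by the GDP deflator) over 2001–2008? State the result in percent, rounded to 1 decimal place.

Price-level change = 151.6 / 138.1 − 1 = 0.0978.

9.8%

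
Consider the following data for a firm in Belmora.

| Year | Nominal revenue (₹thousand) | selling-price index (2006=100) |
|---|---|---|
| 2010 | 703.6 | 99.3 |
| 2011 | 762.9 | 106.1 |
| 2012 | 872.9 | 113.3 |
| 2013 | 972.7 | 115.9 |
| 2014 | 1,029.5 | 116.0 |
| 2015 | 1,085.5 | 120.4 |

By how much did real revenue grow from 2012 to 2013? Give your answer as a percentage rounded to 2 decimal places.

8.93%

Real revenue 2012 = 872.9/1.133 = 770.43.
Real revenue 2013 = 972.7/1.159 = 839.26.
Change = 839.26/770.43 − 1 = 0.0893.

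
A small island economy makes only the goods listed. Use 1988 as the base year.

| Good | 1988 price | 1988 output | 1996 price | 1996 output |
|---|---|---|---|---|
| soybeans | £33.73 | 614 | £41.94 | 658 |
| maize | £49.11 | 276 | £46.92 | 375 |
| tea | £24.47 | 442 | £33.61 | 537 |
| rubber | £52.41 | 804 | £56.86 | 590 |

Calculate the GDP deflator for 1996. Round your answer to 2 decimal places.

Nominal GDP 1996 = 41.94·658 + 46.92·375 + 33.61·537 + 56.86·590 = 96787.49.
Real GDP 1996 (at 1988 prices) = 33.73·658 + 49.11·375 + 24.47·537 + 52.41·590 = 84672.88.
Deflator = Nominal/Real × 100 = 96787.49/84672.88 × 100 = 114.308.

114.31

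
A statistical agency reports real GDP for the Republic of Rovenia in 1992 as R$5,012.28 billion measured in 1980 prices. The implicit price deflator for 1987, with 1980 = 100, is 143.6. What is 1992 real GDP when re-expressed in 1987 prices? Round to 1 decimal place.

Real GDP in 1987 prices = Real GDP in 1980 prices × (P_1987/P_1980) = 5012.28 × 1.436 = 7197.63.

R$7,197.6 billion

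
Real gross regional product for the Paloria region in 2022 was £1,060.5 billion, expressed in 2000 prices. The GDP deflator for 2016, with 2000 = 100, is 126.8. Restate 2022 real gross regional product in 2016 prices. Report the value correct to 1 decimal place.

£1,344.7 billion

Real gross regional product in 2016 prices = Real gross regional product in 2000 prices × (P_2016/P_2000) = 1060.5 × 1.268 = 1344.71.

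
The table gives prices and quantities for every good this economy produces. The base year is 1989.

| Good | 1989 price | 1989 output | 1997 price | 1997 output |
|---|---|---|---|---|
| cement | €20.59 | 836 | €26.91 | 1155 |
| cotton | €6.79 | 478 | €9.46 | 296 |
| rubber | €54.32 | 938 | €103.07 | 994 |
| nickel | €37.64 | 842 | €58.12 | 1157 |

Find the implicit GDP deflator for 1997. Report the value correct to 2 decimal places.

165.06

Nominal GDP 1997 = 26.91·1155 + 9.46·296 + 103.07·994 + 58.12·1157 = 203577.63.
Real GDP 1997 (at 1989 prices) = 20.59·1155 + 6.79·296 + 54.32·994 + 37.64·1157 = 123334.85.
Deflator = Nominal/Real × 100 = 203577.63/123334.85 × 100 = 165.061.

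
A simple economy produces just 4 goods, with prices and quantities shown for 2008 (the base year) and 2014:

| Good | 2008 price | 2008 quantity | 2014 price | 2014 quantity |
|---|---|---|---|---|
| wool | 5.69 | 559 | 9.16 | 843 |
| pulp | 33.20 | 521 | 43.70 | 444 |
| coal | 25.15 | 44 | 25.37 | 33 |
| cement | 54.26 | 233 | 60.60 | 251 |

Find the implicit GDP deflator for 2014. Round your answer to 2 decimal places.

127.03

Nominal GDP 2014 = 9.16·843 + 43.70·444 + 25.37·33 + 60.60·251 = 43172.49.
Real GDP 2014 (at 2008 prices) = 5.69·843 + 33.20·444 + 25.15·33 + 54.26·251 = 33986.68.
Deflator = Nominal/Real × 100 = 43172.49/33986.68 × 100 = 127.028.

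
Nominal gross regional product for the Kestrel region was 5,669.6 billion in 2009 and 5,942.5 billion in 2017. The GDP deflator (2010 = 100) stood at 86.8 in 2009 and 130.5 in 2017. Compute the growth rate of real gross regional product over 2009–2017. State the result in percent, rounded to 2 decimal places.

-30.29%

Deflate each year: 2009 → 5669.6/0.868 = 6531.80; 2017 → 5942.5/1.305 = 4553.64.
So real gross regional product changed by 4553.64/6531.80 − 1 = -0.3029, i.e. -30.29%.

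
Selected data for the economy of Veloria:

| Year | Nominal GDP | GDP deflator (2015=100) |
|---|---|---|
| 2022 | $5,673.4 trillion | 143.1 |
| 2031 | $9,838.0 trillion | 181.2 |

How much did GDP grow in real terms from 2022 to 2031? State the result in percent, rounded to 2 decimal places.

36.94%

Deflate each year: 2022 → 5673.4/1.431 = 3964.64; 2031 → 9838.0/1.812 = 5429.36.
So real GDP changed by 5429.36/3964.64 − 1 = 0.3694, i.e. 36.94%.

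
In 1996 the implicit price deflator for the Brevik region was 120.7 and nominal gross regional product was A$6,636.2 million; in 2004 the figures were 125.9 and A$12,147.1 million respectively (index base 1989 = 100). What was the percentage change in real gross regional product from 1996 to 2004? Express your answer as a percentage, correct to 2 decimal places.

75.48%

Real gross regional product 1996 = 6636.2 / 1.207 = 5498.09.
Real gross regional product 2004 = 12147.1 / 1.259 = 9648.21.
Real growth = 9648.21 / 5498.09 − 1 = 0.7548.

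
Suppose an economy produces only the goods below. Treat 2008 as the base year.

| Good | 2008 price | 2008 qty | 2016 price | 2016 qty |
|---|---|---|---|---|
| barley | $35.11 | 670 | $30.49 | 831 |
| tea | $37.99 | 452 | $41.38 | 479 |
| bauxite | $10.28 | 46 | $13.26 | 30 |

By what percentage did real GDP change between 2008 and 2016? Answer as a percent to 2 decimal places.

15.82%

Real GDP 2008 = Nominal GDP 2008 = 35.11·670 + 37.99·452 + 10.28·46 = 41168.06.
Real GDP 2016 (at 2008 prices) = 35.11·831 + 37.99·479 + 10.28·30 = 47682.02.
Real growth = 47682.02/41168.06 − 1 = 0.1582.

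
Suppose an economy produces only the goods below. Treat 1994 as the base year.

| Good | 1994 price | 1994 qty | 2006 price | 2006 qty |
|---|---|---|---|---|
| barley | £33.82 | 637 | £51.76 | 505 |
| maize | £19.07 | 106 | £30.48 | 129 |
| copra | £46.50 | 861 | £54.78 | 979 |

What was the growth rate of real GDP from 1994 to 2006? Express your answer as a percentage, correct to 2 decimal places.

2.30%

Real GDP 1994 = Nominal GDP 1994 = 33.82·637 + 19.07·106 + 46.50·861 = 63601.26.
Real GDP 2006 (at 1994 prices) = 33.82·505 + 19.07·129 + 46.50·979 = 65062.63.
Real growth = 65062.63/63601.26 − 1 = 0.0230.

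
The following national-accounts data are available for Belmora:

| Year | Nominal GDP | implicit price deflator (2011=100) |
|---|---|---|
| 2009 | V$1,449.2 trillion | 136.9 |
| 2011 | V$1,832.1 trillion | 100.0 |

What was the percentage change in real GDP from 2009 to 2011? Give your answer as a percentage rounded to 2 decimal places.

73.07%

Deflate each year: 2009 → 1449.2/1.369 = 1058.58; 2011 → 1832.1/1.000 = 1832.10.
So real GDP changed by 1832.10/1058.58 − 1 = 0.7307, i.e. 73.07%.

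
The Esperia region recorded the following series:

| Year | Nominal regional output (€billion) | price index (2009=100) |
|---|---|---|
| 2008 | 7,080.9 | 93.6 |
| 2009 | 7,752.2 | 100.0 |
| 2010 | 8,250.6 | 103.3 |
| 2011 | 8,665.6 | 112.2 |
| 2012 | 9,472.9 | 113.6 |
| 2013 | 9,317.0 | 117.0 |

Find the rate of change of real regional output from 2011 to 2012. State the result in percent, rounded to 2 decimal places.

7.97%

Real regional output 2011 = 8665.6/1.122 = 7723.35.
Real regional output 2012 = 9472.9/1.136 = 8338.82.
Change = 8338.82/7723.35 − 1 = 0.0797.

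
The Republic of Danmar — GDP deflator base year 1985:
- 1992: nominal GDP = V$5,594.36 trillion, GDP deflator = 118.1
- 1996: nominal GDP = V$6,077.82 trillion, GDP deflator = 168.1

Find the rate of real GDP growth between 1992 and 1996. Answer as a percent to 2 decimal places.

-23.67%

Real GDP 1992 = 5594.36 / 1.181 = 4736.97.
Real GDP 1996 = 6077.82 / 1.681 = 3615.60.
Real growth = 3615.60 / 4736.97 − 1 = -0.2367.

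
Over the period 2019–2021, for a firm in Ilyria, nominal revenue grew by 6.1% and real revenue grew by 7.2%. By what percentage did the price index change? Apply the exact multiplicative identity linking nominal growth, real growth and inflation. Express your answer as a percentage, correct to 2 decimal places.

(1 + g_nom) = (1 + g_real)(1 + π), so π = 1.0610 / 1.0720 − 1 = -0.01026.

-1.03%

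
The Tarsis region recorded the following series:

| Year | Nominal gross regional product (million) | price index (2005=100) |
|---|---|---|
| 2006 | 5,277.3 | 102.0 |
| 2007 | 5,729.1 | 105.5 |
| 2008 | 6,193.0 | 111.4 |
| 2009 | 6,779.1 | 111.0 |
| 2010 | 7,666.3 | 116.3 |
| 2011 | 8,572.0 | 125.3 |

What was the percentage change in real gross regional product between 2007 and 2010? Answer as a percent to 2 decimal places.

21.39%

Real gross regional product 2007 = 5729.1/1.055 = 5430.43.
Real gross regional product 2010 = 7666.3/1.163 = 6591.83.
Change = 6591.83/5430.43 − 1 = 0.2139.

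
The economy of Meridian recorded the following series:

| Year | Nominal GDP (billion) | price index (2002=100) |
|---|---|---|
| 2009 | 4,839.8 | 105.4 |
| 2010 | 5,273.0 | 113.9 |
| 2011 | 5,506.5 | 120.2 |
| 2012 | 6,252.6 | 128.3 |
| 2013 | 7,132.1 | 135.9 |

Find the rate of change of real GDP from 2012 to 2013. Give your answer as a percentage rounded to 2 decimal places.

7.69%

Real GDP 2012 = 6252.6/1.283 = 4873.42.
Real GDP 2013 = 7132.1/1.359 = 5248.05.
Change = 5248.05/4873.42 − 1 = 0.0769.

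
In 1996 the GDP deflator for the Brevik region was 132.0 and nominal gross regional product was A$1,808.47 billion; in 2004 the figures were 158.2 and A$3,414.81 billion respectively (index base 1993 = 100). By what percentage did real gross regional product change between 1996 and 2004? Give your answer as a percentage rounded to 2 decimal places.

57.55%

Deflate each year: 1996 → 1808.47/1.320 = 1370.05; 2004 → 3414.81/1.582 = 2158.54.
So real gross regional product changed by 2158.54/1370.05 − 1 = 0.5755, i.e. 57.55%.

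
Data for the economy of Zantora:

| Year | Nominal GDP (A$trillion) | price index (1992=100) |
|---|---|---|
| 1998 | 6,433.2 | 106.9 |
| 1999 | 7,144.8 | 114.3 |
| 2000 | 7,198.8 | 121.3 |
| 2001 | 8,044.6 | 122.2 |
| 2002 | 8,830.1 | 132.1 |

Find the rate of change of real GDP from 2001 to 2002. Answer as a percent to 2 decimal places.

1.54%

Real GDP 2001 = 8044.6/1.222 = 6583.14.
Real GDP 2002 = 8830.1/1.321 = 6684.41.
Change = 6684.41/6583.14 − 1 = 0.0154.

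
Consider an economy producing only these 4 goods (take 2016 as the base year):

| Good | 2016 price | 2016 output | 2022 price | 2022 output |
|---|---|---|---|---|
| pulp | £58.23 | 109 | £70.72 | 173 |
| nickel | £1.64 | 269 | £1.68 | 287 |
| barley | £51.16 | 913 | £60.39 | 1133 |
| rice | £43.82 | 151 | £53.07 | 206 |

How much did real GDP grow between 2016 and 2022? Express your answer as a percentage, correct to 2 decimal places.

Real GDP 2016 = Nominal GDP 2016 = 58.23·109 + 1.64·269 + 51.16·913 + 43.82·151 = 60114.13.
Real GDP 2022 (at 2016 prices) = 58.23·173 + 1.64·287 + 51.16·1133 + 43.82·206 = 77535.67.
Real growth = 77535.67/60114.13 − 1 = 0.2898.

28.98%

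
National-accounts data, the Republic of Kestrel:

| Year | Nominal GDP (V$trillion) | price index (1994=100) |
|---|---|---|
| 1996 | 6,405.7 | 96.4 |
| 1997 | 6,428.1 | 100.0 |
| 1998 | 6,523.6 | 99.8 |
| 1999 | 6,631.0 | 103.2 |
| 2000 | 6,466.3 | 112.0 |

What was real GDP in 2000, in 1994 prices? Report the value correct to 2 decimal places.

Real GDP 2000 = 6466.3 / 1.120 = 5773.48.

V$5,773.48 trillion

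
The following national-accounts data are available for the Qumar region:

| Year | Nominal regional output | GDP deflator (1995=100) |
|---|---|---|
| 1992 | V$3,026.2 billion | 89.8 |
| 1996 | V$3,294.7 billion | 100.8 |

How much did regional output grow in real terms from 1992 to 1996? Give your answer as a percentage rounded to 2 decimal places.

-3.01%

Real regional output 1992 = 3026.2 / 0.898 = 3369.93.
Real regional output 1996 = 3294.7 / 1.008 = 3268.55.
Real growth = 3268.55 / 3369.93 − 1 = -0.0301.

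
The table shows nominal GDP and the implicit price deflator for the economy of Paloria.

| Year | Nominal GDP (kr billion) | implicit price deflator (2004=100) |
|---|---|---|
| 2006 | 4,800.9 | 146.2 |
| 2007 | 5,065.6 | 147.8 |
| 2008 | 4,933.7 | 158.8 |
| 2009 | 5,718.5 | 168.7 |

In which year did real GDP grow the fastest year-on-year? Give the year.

2007: real = 5065.6/1.478 = 3427.33; growth vs 2006 (3283.79) = 4.37%.
2008: real = 4933.7/1.588 = 3106.86; growth vs 2007 (3427.33) = -9.35%.
2009: real = 5718.5/1.687 = 3389.75; growth vs 2008 (3106.86) = 9.11%.

2009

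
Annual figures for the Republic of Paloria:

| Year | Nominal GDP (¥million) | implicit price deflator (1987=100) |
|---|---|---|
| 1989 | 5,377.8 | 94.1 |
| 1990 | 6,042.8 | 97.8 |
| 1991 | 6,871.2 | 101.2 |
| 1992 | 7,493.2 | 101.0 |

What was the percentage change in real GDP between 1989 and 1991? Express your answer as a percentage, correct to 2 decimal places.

18.81%

Real GDP 1989 = 5377.8/0.941 = 5714.98.
Real GDP 1991 = 6871.2/1.012 = 6789.72.
Change = 6789.72/5714.98 − 1 = 0.1881.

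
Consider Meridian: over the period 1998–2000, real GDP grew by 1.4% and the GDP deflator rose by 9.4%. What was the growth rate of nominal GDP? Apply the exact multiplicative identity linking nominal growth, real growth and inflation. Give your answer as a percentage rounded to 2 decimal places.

10.93%

(1 + g_nom) = (1 + g_real)(1 + π) = 1.0140 × 1.0940 = 1.10932.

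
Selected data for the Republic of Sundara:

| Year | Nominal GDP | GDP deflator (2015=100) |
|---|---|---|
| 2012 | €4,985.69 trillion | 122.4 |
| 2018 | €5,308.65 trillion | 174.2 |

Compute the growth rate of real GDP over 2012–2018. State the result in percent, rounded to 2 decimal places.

Deflate each year: 2012 → 4985.69/1.224 = 4073.28; 2018 → 5308.65/1.742 = 3047.45.
So real GDP changed by 3047.45/4073.28 − 1 = -0.2518, i.e. -25.18%.

-25.18%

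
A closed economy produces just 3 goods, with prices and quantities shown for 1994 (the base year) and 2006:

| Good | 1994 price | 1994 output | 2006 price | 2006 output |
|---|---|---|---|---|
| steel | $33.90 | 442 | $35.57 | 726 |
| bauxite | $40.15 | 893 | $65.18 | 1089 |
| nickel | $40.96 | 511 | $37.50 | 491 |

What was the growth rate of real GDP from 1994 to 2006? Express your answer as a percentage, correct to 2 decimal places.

23.24%

Real GDP 1994 = Nominal GDP 1994 = 33.90·442 + 40.15·893 + 40.96·511 = 71768.31.
Real GDP 2006 (at 1994 prices) = 33.90·726 + 40.15·1089 + 40.96·491 = 88446.11.
Real growth = 88446.11/71768.31 − 1 = 0.2324.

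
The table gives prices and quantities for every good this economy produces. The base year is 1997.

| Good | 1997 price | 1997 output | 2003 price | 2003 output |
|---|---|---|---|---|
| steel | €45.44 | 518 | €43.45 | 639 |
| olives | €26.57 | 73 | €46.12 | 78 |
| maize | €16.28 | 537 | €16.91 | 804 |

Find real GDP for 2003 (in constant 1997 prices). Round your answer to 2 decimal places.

Real GDP 2003 = Σ (p_1997 × q_2003) = 45.44·639 + 26.57·78 + 16.28·804 = 44197.74.

€44197.74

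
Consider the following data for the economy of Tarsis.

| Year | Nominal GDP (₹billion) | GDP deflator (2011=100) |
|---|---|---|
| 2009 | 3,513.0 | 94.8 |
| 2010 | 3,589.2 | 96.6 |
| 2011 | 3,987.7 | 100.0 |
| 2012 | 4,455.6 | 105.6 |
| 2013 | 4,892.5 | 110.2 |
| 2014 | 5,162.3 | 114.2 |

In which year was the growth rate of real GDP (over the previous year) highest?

2011

2010: real = 3589.2/0.966 = 3715.53; growth vs 2009 (3705.70) = 0.27%.
2011: real = 3987.7/1.000 = 3987.70; growth vs 2010 (3715.53) = 7.33%.
2012: real = 4455.6/1.056 = 4219.32; growth vs 2011 (3987.70) = 5.81%.
2013: real = 4892.5/1.102 = 4439.66; growth vs 2012 (4219.32) = 5.22%.
2014: real = 5162.3/1.142 = 4520.40; growth vs 2013 (4439.66) = 1.82%.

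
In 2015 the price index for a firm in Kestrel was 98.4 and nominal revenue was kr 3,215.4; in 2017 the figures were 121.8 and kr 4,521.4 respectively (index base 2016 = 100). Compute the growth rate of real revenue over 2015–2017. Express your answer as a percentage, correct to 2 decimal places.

13.60%

Deflate each year: 2015 → 3215.4/0.984 = 3267.68; 2017 → 4521.4/1.218 = 3712.15.
So real revenue changed by 3712.15/3267.68 − 1 = 0.1360, i.e. 13.60%.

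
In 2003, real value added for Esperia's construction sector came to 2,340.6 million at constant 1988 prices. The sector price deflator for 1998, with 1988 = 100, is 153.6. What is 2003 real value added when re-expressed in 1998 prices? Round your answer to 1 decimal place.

3,595.2 million

Real value added in 1998 prices = Real value added in 1988 prices × (P_1998/P_1988) = 2340.6 × 1.536 = 3595.16.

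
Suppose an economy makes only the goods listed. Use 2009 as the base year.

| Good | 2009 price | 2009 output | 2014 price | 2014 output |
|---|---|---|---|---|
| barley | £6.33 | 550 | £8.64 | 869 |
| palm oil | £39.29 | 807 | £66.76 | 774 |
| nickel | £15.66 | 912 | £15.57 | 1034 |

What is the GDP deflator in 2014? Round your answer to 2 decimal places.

Nominal GDP 2014 = 8.64·869 + 66.76·774 + 15.57·1034 = 75279.78.
Real GDP 2014 (at 2009 prices) = 6.33·869 + 39.29·774 + 15.66·1034 = 52103.67.
Deflator = Nominal/Real × 100 = 75279.78/52103.67 × 100 = 144.481.

144.48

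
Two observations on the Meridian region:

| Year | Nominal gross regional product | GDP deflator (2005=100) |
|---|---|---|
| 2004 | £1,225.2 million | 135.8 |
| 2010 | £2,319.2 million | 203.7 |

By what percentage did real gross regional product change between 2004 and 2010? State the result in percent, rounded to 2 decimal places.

Deflate each year: 2004 → 1225.2/1.358 = 902.21; 2010 → 2319.2/2.037 = 1138.54.
So real gross regional product changed by 1138.54/902.21 − 1 = 0.2619, i.e. 26.19%.

26.19%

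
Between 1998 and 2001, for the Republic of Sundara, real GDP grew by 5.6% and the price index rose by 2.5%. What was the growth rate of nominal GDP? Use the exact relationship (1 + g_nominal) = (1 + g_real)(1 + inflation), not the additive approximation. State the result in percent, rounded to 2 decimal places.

8.24%

(1 + g_nom) = (1 + g_real)(1 + π) = 1.0560 × 1.0250 = 1.08240.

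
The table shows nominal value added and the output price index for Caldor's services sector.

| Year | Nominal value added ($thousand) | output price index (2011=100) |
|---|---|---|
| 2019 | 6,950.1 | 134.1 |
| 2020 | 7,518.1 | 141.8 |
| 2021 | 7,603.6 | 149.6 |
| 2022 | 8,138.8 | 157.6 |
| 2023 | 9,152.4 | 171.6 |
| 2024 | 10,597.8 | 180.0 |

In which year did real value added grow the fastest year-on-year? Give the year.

2024

2020: real = 7518.1/1.418 = 5301.90; growth vs 2019 (5182.77) = 2.30%.
2021: real = 7603.6/1.496 = 5082.62; growth vs 2020 (5301.90) = -4.14%.
2022: real = 8138.8/1.576 = 5164.21; growth vs 2021 (5082.62) = 1.61%.
2023: real = 9152.4/1.716 = 5333.57; growth vs 2022 (5164.21) = 3.28%.
2024: real = 10597.8/1.800 = 5887.67; growth vs 2023 (5333.57) = 10.39%.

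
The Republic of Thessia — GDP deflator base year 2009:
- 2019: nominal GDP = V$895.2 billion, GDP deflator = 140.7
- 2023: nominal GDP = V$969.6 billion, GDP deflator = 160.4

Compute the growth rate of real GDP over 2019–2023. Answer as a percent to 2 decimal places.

-4.99%

Deflate each year: 2019 → 895.2/1.407 = 636.25; 2023 → 969.6/1.604 = 604.49.
So real GDP changed by 604.49/636.25 − 1 = -0.0499, i.e. -4.99%.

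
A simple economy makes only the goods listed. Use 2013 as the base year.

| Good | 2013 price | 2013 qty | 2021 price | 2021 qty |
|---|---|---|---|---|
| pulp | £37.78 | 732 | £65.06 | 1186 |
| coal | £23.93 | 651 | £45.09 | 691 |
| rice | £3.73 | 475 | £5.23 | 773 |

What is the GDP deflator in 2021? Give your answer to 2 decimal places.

Nominal GDP 2021 = 65.06·1186 + 45.09·691 + 5.23·773 = 112361.14.
Real GDP 2021 (at 2013 prices) = 37.78·1186 + 23.93·691 + 3.73·773 = 64226.00.
Deflator = Nominal/Real × 100 = 112361.14/64226.00 × 100 = 174.947.

174.95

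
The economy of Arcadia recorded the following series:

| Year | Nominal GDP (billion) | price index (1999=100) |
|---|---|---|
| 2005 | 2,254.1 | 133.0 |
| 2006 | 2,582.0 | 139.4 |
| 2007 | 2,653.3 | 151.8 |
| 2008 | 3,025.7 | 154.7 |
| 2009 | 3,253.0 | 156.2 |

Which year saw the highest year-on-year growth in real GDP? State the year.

2008

2006: real = 2582.0/1.394 = 1852.22; growth vs 2005 (1694.81) = 9.29%.
2007: real = 2653.3/1.518 = 1747.89; growth vs 2006 (1852.22) = -5.63%.
2008: real = 3025.7/1.547 = 1955.85; growth vs 2007 (1747.89) = 11.90%.
2009: real = 3253.0/1.562 = 2082.59; growth vs 2008 (1955.85) = 6.48%.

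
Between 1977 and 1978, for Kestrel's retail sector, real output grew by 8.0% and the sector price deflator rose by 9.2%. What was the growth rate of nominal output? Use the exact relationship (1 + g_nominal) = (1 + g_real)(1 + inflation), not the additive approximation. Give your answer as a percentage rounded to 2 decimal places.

(1 + g_nom) = (1 + g_real)(1 + π) = 1.0800 × 1.0920 = 1.17936.

17.94%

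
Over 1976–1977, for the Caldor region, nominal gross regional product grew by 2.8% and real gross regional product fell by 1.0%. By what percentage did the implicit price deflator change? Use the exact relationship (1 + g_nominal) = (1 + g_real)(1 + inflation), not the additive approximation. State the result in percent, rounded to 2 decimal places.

3.84%

(1 + g_nom) = (1 + g_real)(1 + π), so π = 1.0280 / 0.9900 − 1 = 0.03838.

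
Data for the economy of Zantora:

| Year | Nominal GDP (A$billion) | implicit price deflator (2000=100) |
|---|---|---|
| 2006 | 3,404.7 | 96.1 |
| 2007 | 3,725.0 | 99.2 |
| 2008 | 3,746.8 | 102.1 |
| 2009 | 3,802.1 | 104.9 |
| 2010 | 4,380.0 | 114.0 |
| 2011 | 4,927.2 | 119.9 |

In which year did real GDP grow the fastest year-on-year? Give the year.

2011

2007: real = 3725.0/0.992 = 3755.04; growth vs 2006 (3542.87) = 5.99%.
2008: real = 3746.8/1.021 = 3669.74; growth vs 2007 (3755.04) = -2.27%.
2009: real = 3802.1/1.049 = 3624.50; growth vs 2008 (3669.74) = -1.23%.
2010: real = 4380.0/1.140 = 3842.11; growth vs 2009 (3624.50) = 6.00%.
2011: real = 4927.2/1.199 = 4109.42; growth vs 2010 (3842.11) = 6.96%.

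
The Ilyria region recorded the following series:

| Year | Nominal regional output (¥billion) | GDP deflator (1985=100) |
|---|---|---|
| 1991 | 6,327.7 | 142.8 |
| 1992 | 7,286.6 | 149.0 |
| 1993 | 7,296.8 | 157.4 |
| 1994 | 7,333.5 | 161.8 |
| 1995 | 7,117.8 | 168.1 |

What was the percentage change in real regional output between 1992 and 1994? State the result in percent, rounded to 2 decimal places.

Real regional output 1992 = 7286.6/1.490 = 4890.34.
Real regional output 1994 = 7333.5/1.618 = 4532.45.
Change = 4532.45/4890.34 − 1 = -0.0732.

-7.32%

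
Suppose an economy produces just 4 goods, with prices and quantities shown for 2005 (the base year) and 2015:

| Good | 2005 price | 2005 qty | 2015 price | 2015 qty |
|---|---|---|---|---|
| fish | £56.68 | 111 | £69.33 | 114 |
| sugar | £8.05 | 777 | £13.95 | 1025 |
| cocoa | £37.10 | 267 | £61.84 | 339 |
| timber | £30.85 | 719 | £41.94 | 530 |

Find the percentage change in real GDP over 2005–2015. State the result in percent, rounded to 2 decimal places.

Real GDP 2005 = Nominal GDP 2005 = 56.68·111 + 8.05·777 + 37.10·267 + 30.85·719 = 44633.18.
Real GDP 2015 (at 2005 prices) = 56.68·114 + 8.05·1025 + 37.10·339 + 30.85·530 = 43640.17.
Real growth = 43640.17/44633.18 − 1 = -0.0222.

-2.22%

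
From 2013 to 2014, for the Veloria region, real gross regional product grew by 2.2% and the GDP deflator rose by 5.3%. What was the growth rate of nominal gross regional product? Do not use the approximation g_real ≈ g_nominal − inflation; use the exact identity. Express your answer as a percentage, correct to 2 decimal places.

(1 + g_nom) = (1 + g_real)(1 + π) = 1.0220 × 1.0530 = 1.07617.

7.62%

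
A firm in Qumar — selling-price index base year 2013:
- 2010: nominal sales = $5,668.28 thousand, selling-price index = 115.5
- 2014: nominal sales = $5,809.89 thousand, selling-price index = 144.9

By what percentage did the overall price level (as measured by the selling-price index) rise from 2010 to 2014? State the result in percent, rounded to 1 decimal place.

Price-level change = 144.9 / 115.5 − 1 = 0.2545.

25.5%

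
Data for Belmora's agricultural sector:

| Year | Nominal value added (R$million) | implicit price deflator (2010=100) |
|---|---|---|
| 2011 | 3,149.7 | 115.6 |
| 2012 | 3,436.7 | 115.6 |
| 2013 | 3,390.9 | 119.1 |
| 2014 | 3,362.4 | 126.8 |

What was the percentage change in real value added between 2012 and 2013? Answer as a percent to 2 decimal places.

-4.23%

Real value added 2012 = 3436.7/1.156 = 2972.92.
Real value added 2013 = 3390.9/1.191 = 2847.10.
Change = 2847.10/2972.92 − 1 = -0.0423.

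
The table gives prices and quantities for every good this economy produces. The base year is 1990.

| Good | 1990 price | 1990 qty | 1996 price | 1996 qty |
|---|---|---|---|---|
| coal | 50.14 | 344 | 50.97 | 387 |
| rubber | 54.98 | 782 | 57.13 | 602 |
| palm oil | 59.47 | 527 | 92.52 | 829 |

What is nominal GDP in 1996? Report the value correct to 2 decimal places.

130816.73

Nominal GDP 1996 = Σ (p_1996 × q_1996) = 50.97·387 + 57.13·602 + 92.52·829 = 130816.73.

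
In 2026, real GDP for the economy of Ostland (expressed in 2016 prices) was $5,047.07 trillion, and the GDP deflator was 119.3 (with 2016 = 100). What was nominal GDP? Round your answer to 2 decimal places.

Nominal GDP = Real × (GDP deflator/100) = 5047.07 × 1.193 = 6021.15.

$6,021.15 trillion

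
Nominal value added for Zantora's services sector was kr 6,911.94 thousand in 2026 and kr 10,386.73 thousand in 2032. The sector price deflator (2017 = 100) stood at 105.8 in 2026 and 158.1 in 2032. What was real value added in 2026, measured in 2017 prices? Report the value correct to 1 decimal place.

kr 6,533.0 thousand

Real value added = Nominal / (sector price deflator/100) = 6911.94 / 1.058 = 6533.02.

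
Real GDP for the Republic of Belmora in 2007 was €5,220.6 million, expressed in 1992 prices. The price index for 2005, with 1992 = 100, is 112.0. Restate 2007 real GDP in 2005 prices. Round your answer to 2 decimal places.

Real GDP in 2005 prices = Real GDP in 1992 prices × (P_2005/P_1992) = 5220.6 × 1.120 = 5847.07.

€5,847.07 million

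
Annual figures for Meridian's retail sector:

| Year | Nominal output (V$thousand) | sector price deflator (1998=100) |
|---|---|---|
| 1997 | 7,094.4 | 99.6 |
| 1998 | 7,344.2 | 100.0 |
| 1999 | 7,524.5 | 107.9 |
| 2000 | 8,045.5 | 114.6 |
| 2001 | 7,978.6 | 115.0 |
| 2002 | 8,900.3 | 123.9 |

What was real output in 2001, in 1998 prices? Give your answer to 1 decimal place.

Real output 2001 = 7978.6 / 1.150 = 6937.91.

V$6,937.9 thousand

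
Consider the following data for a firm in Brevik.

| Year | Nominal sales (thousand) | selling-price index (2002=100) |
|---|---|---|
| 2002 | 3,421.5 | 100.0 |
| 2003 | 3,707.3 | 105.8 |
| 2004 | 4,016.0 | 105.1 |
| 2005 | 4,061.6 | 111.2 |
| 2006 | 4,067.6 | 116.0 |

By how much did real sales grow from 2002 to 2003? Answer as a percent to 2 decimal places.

2.41%

Real sales 2002 = 3421.5/1.000 = 3421.50.
Real sales 2003 = 3707.3/1.058 = 3504.06.
Change = 3504.06/3421.50 − 1 = 0.0241.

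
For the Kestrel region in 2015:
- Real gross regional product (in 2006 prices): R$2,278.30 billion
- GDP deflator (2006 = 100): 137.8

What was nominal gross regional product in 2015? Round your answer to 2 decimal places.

Nominal gross regional product = Real × (GDP deflator/100) = 2278.30 × 1.378 = 3139.50.

R$3,139.50 billion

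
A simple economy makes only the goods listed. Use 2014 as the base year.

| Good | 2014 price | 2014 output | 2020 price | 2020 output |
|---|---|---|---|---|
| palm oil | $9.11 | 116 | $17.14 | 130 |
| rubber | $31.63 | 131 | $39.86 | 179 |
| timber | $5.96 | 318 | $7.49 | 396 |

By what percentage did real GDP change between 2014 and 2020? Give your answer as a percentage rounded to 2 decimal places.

29.75%

Real GDP 2014 = Nominal GDP 2014 = 9.11·116 + 31.63·131 + 5.96·318 = 7095.57.
Real GDP 2020 (at 2014 prices) = 9.11·130 + 31.63·179 + 5.96·396 = 9206.23.
Real growth = 9206.23/7095.57 − 1 = 0.2975.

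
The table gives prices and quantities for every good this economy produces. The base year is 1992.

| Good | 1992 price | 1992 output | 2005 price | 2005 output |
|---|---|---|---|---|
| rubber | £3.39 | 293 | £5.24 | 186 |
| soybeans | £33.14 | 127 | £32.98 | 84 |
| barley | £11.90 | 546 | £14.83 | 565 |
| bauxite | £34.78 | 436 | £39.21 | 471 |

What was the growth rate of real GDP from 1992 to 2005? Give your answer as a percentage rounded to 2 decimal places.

-1.28%

Real GDP 1992 = Nominal GDP 1992 = 3.39·293 + 33.14·127 + 11.90·546 + 34.78·436 = 26863.53.
Real GDP 2005 (at 1992 prices) = 3.39·186 + 33.14·84 + 11.90·565 + 34.78·471 = 26519.18.
Real growth = 26519.18/26863.53 − 1 = -0.0128.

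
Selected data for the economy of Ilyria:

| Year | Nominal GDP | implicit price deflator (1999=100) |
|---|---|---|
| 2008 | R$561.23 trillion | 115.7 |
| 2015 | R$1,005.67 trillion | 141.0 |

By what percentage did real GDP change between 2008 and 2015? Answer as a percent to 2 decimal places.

Real GDP 2008 = 561.23 / 1.157 = 485.07.
Real GDP 2015 = 1005.67 / 1.410 = 713.24.
Real growth = 713.24 / 485.07 − 1 = 0.4704.

47.04%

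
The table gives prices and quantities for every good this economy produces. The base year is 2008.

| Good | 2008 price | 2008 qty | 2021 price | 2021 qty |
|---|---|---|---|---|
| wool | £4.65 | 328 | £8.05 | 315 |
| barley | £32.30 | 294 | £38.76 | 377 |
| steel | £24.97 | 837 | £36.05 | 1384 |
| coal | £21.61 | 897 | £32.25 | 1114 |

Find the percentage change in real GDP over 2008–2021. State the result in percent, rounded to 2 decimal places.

40.87%

Real GDP 2008 = Nominal GDP 2008 = 4.65·328 + 32.30·294 + 24.97·837 + 21.61·897 = 51305.46.
Real GDP 2021 (at 2008 prices) = 4.65·315 + 32.30·377 + 24.97·1384 + 21.61·1114 = 72273.87.
Real growth = 72273.87/51305.46 − 1 = 0.4087.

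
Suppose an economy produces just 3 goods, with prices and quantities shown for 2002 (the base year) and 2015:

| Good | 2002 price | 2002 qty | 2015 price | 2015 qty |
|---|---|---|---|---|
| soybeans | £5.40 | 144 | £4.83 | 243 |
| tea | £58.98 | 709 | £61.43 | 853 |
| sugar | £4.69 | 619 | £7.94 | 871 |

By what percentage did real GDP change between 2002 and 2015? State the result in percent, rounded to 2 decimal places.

Real GDP 2002 = Nominal GDP 2002 = 5.40·144 + 58.98·709 + 4.69·619 = 45497.53.
Real GDP 2015 (at 2002 prices) = 5.40·243 + 58.98·853 + 4.69·871 = 55707.13.
Real growth = 55707.13/45497.53 − 1 = 0.2244.

22.44%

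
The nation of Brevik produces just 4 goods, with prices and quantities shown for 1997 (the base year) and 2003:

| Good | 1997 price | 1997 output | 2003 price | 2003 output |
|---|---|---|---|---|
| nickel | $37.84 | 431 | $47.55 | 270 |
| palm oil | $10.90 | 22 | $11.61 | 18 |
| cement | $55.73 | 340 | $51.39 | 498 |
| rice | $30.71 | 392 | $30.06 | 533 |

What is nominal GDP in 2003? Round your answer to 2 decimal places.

Nominal GDP 2003 = Σ (p_2003 × q_2003) = 47.55·270 + 11.61·18 + 51.39·498 + 30.06·533 = 54661.68.

$54661.68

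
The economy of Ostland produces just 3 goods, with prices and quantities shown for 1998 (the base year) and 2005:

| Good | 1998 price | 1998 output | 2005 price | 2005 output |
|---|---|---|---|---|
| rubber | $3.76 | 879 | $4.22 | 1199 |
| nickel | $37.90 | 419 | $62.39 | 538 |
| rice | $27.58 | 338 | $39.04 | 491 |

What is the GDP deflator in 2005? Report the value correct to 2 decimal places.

Nominal GDP 2005 = 4.22·1199 + 62.39·538 + 39.04·491 = 57794.24.
Real GDP 2005 (at 1998 prices) = 3.76·1199 + 37.90·538 + 27.58·491 = 38440.22.
Deflator = Nominal/Real × 100 = 57794.24/38440.22 × 100 = 150.348.

150.35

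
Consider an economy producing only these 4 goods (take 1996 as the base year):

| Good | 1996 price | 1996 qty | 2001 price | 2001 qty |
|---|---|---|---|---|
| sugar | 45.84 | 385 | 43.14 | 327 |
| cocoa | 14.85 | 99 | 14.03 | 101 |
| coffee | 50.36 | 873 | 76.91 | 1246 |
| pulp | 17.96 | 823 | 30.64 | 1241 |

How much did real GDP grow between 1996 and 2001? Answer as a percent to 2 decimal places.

30.39%

Real GDP 1996 = Nominal GDP 1996 = 45.84·385 + 14.85·99 + 50.36·873 + 17.96·823 = 77863.91.
Real GDP 2001 (at 1996 prices) = 45.84·327 + 14.85·101 + 50.36·1246 + 17.96·1241 = 101526.45.
Real growth = 101526.45/77863.91 − 1 = 0.3039.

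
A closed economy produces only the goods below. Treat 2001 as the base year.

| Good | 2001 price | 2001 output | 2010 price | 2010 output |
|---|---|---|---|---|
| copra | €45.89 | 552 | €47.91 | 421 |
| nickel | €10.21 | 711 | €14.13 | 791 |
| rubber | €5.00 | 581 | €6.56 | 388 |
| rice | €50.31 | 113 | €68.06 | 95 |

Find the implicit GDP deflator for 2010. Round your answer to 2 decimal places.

Nominal GDP 2010 = 47.91·421 + 14.13·791 + 6.56·388 + 68.06·95 = 40357.92.
Real GDP 2010 (at 2001 prices) = 45.89·421 + 10.21·791 + 5.00·388 + 50.31·95 = 34115.25.
Deflator = Nominal/Real × 100 = 40357.92/34115.25 × 100 = 118.299.

118.30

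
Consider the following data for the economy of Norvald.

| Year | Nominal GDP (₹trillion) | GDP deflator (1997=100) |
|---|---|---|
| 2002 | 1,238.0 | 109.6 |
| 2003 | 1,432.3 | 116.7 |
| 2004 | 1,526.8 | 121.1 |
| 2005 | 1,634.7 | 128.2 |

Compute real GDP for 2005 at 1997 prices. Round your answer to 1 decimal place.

₹1,275.1 trillion

Real GDP 2005 = 1634.7 / 1.282 = 1275.12.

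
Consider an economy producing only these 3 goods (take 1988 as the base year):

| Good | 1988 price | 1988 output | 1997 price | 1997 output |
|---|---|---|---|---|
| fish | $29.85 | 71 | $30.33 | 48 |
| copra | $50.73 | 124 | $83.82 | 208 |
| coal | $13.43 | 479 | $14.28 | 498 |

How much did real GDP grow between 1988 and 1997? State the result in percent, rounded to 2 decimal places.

Real GDP 1988 = Nominal GDP 1988 = 29.85·71 + 50.73·124 + 13.43·479 = 14842.84.
Real GDP 1997 (at 1988 prices) = 29.85·48 + 50.73·208 + 13.43·498 = 18672.78.
Real growth = 18672.78/14842.84 − 1 = 0.2580.

25.80%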